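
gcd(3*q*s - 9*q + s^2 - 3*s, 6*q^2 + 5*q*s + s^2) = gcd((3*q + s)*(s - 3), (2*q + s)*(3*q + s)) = 3*q + s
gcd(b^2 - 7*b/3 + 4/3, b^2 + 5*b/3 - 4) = b - 4/3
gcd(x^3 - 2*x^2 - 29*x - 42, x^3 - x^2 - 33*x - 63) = x^2 - 4*x - 21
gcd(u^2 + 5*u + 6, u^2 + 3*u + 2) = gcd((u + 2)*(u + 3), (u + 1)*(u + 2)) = u + 2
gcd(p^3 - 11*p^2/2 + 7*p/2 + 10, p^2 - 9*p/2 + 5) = p - 5/2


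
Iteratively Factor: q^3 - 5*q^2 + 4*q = (q - 1)*(q^2 - 4*q) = (q - 4)*(q - 1)*(q)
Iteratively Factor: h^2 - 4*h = (h - 4)*(h)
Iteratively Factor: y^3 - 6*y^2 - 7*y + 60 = (y - 5)*(y^2 - y - 12) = (y - 5)*(y - 4)*(y + 3)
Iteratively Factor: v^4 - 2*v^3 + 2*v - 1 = (v - 1)*(v^3 - v^2 - v + 1) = (v - 1)^2*(v^2 - 1) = (v - 1)^3*(v + 1)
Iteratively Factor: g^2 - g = (g - 1)*(g)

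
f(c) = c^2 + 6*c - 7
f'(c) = 2*c + 6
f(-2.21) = -15.38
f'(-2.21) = 1.58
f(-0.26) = -8.49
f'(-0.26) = 5.48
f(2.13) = 10.32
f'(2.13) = 10.26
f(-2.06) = -15.12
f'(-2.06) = 1.88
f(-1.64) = -14.15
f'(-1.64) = 2.72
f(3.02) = 20.24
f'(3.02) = 12.04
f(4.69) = 43.14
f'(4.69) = 15.38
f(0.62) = -2.90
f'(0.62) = 7.24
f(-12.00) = 65.00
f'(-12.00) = -18.00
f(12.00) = 209.00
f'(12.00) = 30.00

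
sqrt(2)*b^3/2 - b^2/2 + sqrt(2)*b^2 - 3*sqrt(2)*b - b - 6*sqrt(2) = (b - 2*sqrt(2))*(b + 3*sqrt(2)/2)*(sqrt(2)*b/2 + sqrt(2))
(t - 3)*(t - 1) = t^2 - 4*t + 3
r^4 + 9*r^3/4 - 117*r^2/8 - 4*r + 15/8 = (r - 3)*(r - 1/4)*(r + 1/2)*(r + 5)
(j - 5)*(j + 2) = j^2 - 3*j - 10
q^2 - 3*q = q*(q - 3)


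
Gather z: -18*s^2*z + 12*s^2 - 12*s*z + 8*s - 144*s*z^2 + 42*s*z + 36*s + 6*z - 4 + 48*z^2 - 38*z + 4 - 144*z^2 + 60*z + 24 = 12*s^2 + 44*s + z^2*(-144*s - 96) + z*(-18*s^2 + 30*s + 28) + 24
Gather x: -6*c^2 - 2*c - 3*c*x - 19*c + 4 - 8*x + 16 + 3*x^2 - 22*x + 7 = -6*c^2 - 21*c + 3*x^2 + x*(-3*c - 30) + 27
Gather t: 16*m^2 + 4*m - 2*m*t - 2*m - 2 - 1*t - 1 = 16*m^2 + 2*m + t*(-2*m - 1) - 3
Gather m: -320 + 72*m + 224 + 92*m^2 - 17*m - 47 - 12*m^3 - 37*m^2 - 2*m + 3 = -12*m^3 + 55*m^2 + 53*m - 140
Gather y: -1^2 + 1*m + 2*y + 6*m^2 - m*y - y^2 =6*m^2 + m - y^2 + y*(2 - m) - 1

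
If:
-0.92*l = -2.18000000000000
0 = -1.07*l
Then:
No Solution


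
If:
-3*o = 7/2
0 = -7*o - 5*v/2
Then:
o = -7/6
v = 49/15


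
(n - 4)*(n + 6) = n^2 + 2*n - 24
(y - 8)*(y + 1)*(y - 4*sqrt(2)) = y^3 - 7*y^2 - 4*sqrt(2)*y^2 - 8*y + 28*sqrt(2)*y + 32*sqrt(2)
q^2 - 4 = (q - 2)*(q + 2)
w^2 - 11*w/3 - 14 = (w - 6)*(w + 7/3)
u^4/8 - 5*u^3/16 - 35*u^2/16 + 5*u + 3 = (u/4 + 1)*(u/2 + 1/4)*(u - 4)*(u - 3)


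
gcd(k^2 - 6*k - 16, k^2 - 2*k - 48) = k - 8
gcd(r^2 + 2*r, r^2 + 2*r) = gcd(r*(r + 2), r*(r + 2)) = r^2 + 2*r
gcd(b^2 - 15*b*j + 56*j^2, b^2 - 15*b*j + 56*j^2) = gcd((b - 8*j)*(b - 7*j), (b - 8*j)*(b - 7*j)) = b^2 - 15*b*j + 56*j^2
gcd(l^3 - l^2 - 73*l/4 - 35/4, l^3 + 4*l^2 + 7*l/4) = l^2 + 4*l + 7/4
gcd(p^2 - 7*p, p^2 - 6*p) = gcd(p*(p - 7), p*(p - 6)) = p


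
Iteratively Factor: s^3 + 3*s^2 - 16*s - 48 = (s + 4)*(s^2 - s - 12) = (s + 3)*(s + 4)*(s - 4)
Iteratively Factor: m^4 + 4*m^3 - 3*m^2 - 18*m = (m + 3)*(m^3 + m^2 - 6*m) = m*(m + 3)*(m^2 + m - 6) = m*(m + 3)^2*(m - 2)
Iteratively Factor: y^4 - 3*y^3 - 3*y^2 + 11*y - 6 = (y - 3)*(y^3 - 3*y + 2) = (y - 3)*(y - 1)*(y^2 + y - 2) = (y - 3)*(y - 1)*(y + 2)*(y - 1)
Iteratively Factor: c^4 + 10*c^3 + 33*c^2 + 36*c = (c + 3)*(c^3 + 7*c^2 + 12*c) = c*(c + 3)*(c^2 + 7*c + 12) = c*(c + 3)*(c + 4)*(c + 3)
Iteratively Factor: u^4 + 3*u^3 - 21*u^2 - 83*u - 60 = (u + 1)*(u^3 + 2*u^2 - 23*u - 60) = (u - 5)*(u + 1)*(u^2 + 7*u + 12) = (u - 5)*(u + 1)*(u + 4)*(u + 3)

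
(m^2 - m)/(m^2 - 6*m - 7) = m*(1 - m)/(-m^2 + 6*m + 7)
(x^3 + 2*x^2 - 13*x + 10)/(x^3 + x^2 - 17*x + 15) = (x - 2)/(x - 3)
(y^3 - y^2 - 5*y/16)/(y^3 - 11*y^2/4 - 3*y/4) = (y - 5/4)/(y - 3)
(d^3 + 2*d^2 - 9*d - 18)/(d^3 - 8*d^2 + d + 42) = (d + 3)/(d - 7)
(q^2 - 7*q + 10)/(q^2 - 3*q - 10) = (q - 2)/(q + 2)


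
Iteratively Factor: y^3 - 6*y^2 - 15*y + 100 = (y - 5)*(y^2 - y - 20) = (y - 5)*(y + 4)*(y - 5)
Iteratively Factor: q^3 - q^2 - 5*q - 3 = (q + 1)*(q^2 - 2*q - 3) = (q + 1)^2*(q - 3)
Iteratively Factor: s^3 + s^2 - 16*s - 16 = (s + 1)*(s^2 - 16) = (s + 1)*(s + 4)*(s - 4)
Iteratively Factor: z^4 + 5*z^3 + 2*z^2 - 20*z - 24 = (z + 2)*(z^3 + 3*z^2 - 4*z - 12) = (z + 2)^2*(z^2 + z - 6) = (z - 2)*(z + 2)^2*(z + 3)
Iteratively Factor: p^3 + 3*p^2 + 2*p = (p + 1)*(p^2 + 2*p) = p*(p + 1)*(p + 2)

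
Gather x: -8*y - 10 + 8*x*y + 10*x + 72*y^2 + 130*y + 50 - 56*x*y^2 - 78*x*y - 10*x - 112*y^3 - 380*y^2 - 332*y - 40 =x*(-56*y^2 - 70*y) - 112*y^3 - 308*y^2 - 210*y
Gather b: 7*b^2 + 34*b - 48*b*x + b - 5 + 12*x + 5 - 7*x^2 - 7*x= 7*b^2 + b*(35 - 48*x) - 7*x^2 + 5*x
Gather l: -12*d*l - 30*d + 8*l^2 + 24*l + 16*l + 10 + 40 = -30*d + 8*l^2 + l*(40 - 12*d) + 50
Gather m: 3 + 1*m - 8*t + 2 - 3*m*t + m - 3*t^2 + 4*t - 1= m*(2 - 3*t) - 3*t^2 - 4*t + 4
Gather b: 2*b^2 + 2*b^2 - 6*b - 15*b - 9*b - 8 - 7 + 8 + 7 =4*b^2 - 30*b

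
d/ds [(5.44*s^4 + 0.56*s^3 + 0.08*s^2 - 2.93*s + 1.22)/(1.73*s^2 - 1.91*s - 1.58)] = (18.8224*s^5 - 30.2024*s^4 - 36.52*s^3 + 2.2617*s^2 - 4.474*s + 6.9596)/(2.9929*s^4 - 6.6086*s^3 - 1.8187*s^2 + 6.0356*s + 2.4964)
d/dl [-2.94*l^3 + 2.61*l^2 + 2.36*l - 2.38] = -8.82*l^2 + 5.22*l + 2.36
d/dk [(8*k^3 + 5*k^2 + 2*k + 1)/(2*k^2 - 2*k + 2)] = (8*k^4 - 16*k^3 + 17*k^2 + 8*k + 3)/(2*(k^4 - 2*k^3 + 3*k^2 - 2*k + 1))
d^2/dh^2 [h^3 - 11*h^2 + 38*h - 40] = 6*h - 22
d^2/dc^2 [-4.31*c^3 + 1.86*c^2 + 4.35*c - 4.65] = 3.72 - 25.86*c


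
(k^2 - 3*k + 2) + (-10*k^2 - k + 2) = -9*k^2 - 4*k + 4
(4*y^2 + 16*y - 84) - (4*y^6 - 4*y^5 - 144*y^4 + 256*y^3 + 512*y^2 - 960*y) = -4*y^6 + 4*y^5 + 144*y^4 - 256*y^3 - 508*y^2 + 976*y - 84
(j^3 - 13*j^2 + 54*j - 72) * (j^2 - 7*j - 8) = j^5 - 20*j^4 + 137*j^3 - 346*j^2 + 72*j + 576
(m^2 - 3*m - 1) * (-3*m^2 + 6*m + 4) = -3*m^4 + 15*m^3 - 11*m^2 - 18*m - 4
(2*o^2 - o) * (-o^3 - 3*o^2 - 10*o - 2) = -2*o^5 - 5*o^4 - 17*o^3 + 6*o^2 + 2*o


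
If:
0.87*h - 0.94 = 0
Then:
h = 1.08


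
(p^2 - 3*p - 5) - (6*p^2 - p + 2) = -5*p^2 - 2*p - 7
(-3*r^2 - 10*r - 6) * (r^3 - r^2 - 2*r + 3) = -3*r^5 - 7*r^4 + 10*r^3 + 17*r^2 - 18*r - 18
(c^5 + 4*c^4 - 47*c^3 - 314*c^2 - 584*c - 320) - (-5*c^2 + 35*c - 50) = c^5 + 4*c^4 - 47*c^3 - 309*c^2 - 619*c - 270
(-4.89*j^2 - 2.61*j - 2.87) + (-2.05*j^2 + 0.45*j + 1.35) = -6.94*j^2 - 2.16*j - 1.52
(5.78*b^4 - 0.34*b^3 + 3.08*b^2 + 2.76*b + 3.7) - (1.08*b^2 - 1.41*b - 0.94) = 5.78*b^4 - 0.34*b^3 + 2.0*b^2 + 4.17*b + 4.64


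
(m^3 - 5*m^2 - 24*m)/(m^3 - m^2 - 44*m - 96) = m/(m + 4)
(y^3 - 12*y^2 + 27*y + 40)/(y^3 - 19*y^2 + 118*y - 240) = (y + 1)/(y - 6)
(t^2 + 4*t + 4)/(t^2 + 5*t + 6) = (t + 2)/(t + 3)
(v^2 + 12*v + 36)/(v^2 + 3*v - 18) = (v + 6)/(v - 3)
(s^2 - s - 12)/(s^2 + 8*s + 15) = (s - 4)/(s + 5)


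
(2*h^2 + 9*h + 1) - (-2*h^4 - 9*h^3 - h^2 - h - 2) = 2*h^4 + 9*h^3 + 3*h^2 + 10*h + 3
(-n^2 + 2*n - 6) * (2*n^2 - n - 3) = -2*n^4 + 5*n^3 - 11*n^2 + 18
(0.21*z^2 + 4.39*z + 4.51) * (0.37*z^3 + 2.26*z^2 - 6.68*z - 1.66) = 0.0777*z^5 + 2.0989*z^4 + 10.1873*z^3 - 19.4812*z^2 - 37.4142*z - 7.4866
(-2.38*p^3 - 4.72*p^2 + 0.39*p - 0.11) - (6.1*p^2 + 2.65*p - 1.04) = -2.38*p^3 - 10.82*p^2 - 2.26*p + 0.93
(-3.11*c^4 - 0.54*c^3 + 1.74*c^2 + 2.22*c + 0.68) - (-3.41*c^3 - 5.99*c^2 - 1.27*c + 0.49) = -3.11*c^4 + 2.87*c^3 + 7.73*c^2 + 3.49*c + 0.19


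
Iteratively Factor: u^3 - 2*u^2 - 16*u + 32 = (u - 4)*(u^2 + 2*u - 8) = (u - 4)*(u - 2)*(u + 4)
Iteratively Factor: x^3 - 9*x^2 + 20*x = (x - 5)*(x^2 - 4*x) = x*(x - 5)*(x - 4)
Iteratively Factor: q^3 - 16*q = (q - 4)*(q^2 + 4*q) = q*(q - 4)*(q + 4)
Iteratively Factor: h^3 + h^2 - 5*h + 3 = (h - 1)*(h^2 + 2*h - 3) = (h - 1)*(h + 3)*(h - 1)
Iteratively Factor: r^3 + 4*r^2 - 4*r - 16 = (r + 4)*(r^2 - 4) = (r - 2)*(r + 4)*(r + 2)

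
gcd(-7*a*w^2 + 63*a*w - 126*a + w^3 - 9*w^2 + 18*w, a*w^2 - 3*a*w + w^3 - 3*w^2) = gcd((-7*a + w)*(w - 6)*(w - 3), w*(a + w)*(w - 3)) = w - 3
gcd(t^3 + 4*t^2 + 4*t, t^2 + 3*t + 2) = t + 2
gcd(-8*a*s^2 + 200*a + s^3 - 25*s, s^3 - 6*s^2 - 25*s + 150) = s^2 - 25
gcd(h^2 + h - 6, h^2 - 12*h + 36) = 1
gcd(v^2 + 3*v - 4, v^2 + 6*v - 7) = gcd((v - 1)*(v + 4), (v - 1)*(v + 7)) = v - 1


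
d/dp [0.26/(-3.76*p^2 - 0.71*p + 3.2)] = (1.9552*p + 0.1846)/(3.76*p^2 + 0.71*p - 3.2)^2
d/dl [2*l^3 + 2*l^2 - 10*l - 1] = 6*l^2 + 4*l - 10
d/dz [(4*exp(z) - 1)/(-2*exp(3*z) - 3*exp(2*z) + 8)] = (6*(exp(z) + 1)*(4*exp(z) - 1)*exp(z) - 8*exp(3*z) - 12*exp(2*z) + 32)*exp(z)/(2*exp(3*z) + 3*exp(2*z) - 8)^2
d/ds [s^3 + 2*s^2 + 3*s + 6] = 3*s^2 + 4*s + 3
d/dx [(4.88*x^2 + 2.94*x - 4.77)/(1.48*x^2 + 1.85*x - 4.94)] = (4.6768*x^2 - 34.0952*x - 5.6991)/(2.1904*x^4 + 5.476*x^3 - 11.1999*x^2 - 18.278*x + 24.4036)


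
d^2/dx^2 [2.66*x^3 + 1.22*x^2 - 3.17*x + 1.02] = 15.96*x + 2.44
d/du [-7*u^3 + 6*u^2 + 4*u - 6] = -21*u^2 + 12*u + 4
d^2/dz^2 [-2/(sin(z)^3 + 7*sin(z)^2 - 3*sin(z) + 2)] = 2*(-9*sin(z)^6 + 77*sin(z)^5 + 232*sin(z)^4 - 193*sin(z)^3 - 377*sin(z)^2 + 144*sin(z) - 18*cos(z)^6 + 28)/(sin(z)^3 + 7*sin(z)^2 - 3*sin(z) + 2)^3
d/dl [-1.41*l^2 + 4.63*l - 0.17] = 4.63 - 2.82*l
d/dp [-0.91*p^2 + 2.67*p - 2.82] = 2.67 - 1.82*p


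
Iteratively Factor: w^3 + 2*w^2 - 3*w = (w)*(w^2 + 2*w - 3) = w*(w - 1)*(w + 3)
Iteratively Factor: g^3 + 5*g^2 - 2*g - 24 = (g - 2)*(g^2 + 7*g + 12) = (g - 2)*(g + 4)*(g + 3)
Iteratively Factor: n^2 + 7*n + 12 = (n + 3)*(n + 4)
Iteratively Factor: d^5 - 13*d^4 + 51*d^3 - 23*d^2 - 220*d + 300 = (d + 2)*(d^4 - 15*d^3 + 81*d^2 - 185*d + 150) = (d - 5)*(d + 2)*(d^3 - 10*d^2 + 31*d - 30) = (d - 5)^2*(d + 2)*(d^2 - 5*d + 6) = (d - 5)^2*(d - 2)*(d + 2)*(d - 3)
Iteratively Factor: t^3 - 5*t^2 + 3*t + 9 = (t + 1)*(t^2 - 6*t + 9) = (t - 3)*(t + 1)*(t - 3)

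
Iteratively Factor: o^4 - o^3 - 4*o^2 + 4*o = (o)*(o^3 - o^2 - 4*o + 4) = o*(o - 2)*(o^2 + o - 2) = o*(o - 2)*(o + 2)*(o - 1)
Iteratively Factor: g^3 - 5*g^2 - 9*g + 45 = (g - 3)*(g^2 - 2*g - 15) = (g - 3)*(g + 3)*(g - 5)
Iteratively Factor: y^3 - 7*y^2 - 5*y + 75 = (y - 5)*(y^2 - 2*y - 15) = (y - 5)*(y + 3)*(y - 5)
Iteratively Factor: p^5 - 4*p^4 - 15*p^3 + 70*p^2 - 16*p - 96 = (p - 4)*(p^4 - 15*p^2 + 10*p + 24) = (p - 4)*(p - 3)*(p^3 + 3*p^2 - 6*p - 8) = (p - 4)*(p - 3)*(p + 1)*(p^2 + 2*p - 8) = (p - 4)*(p - 3)*(p - 2)*(p + 1)*(p + 4)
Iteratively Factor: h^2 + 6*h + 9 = (h + 3)*(h + 3)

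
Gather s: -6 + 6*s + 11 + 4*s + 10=10*s + 15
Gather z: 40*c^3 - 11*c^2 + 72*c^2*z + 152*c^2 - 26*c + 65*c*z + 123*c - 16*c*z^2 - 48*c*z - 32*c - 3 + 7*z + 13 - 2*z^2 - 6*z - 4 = 40*c^3 + 141*c^2 + 65*c + z^2*(-16*c - 2) + z*(72*c^2 + 17*c + 1) + 6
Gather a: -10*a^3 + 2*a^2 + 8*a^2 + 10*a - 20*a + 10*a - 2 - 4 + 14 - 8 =-10*a^3 + 10*a^2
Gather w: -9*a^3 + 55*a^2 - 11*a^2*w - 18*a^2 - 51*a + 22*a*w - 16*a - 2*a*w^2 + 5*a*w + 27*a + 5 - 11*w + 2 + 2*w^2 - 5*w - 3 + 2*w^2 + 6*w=-9*a^3 + 37*a^2 - 40*a + w^2*(4 - 2*a) + w*(-11*a^2 + 27*a - 10) + 4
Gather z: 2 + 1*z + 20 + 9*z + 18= 10*z + 40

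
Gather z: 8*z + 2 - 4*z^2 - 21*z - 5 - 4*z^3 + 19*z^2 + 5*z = -4*z^3 + 15*z^2 - 8*z - 3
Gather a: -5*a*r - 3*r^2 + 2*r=-5*a*r - 3*r^2 + 2*r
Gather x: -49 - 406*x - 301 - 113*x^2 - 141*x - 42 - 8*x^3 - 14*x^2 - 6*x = -8*x^3 - 127*x^2 - 553*x - 392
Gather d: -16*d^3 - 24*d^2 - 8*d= -16*d^3 - 24*d^2 - 8*d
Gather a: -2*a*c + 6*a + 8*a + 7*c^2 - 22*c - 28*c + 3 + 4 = a*(14 - 2*c) + 7*c^2 - 50*c + 7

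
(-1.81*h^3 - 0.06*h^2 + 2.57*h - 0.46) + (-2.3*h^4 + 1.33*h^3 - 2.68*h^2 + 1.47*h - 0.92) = -2.3*h^4 - 0.48*h^3 - 2.74*h^2 + 4.04*h - 1.38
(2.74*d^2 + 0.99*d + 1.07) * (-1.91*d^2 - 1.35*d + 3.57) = -5.2334*d^4 - 5.5899*d^3 + 6.4016*d^2 + 2.0898*d + 3.8199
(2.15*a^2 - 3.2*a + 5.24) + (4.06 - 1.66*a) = 2.15*a^2 - 4.86*a + 9.3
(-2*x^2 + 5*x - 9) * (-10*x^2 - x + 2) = 20*x^4 - 48*x^3 + 81*x^2 + 19*x - 18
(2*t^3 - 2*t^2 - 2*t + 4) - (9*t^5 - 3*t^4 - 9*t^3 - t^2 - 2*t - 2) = -9*t^5 + 3*t^4 + 11*t^3 - t^2 + 6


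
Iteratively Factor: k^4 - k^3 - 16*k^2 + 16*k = (k - 4)*(k^3 + 3*k^2 - 4*k) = (k - 4)*(k + 4)*(k^2 - k) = (k - 4)*(k - 1)*(k + 4)*(k)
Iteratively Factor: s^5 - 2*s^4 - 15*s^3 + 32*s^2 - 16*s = (s - 1)*(s^4 - s^3 - 16*s^2 + 16*s) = (s - 1)^2*(s^3 - 16*s) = (s - 1)^2*(s + 4)*(s^2 - 4*s) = s*(s - 1)^2*(s + 4)*(s - 4)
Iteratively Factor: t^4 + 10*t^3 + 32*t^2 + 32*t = (t + 4)*(t^3 + 6*t^2 + 8*t) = t*(t + 4)*(t^2 + 6*t + 8) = t*(t + 4)^2*(t + 2)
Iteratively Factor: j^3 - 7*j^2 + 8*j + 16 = (j + 1)*(j^2 - 8*j + 16) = (j - 4)*(j + 1)*(j - 4)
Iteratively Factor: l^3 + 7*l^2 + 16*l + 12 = (l + 2)*(l^2 + 5*l + 6) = (l + 2)*(l + 3)*(l + 2)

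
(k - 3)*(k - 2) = k^2 - 5*k + 6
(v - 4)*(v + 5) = v^2 + v - 20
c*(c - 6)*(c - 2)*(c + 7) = c^4 - c^3 - 44*c^2 + 84*c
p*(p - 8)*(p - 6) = p^3 - 14*p^2 + 48*p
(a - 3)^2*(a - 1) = a^3 - 7*a^2 + 15*a - 9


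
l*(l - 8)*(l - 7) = l^3 - 15*l^2 + 56*l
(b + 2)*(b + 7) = b^2 + 9*b + 14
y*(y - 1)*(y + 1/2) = y^3 - y^2/2 - y/2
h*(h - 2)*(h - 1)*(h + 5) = h^4 + 2*h^3 - 13*h^2 + 10*h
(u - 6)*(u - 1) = u^2 - 7*u + 6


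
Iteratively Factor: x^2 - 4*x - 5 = (x - 5)*(x + 1)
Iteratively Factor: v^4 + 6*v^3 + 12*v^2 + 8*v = (v + 2)*(v^3 + 4*v^2 + 4*v) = (v + 2)^2*(v^2 + 2*v) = v*(v + 2)^2*(v + 2)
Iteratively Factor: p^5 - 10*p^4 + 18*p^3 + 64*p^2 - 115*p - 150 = (p - 5)*(p^4 - 5*p^3 - 7*p^2 + 29*p + 30) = (p - 5)*(p + 2)*(p^3 - 7*p^2 + 7*p + 15) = (p - 5)*(p - 3)*(p + 2)*(p^2 - 4*p - 5) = (p - 5)^2*(p - 3)*(p + 2)*(p + 1)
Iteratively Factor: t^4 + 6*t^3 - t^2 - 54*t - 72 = (t + 2)*(t^3 + 4*t^2 - 9*t - 36) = (t + 2)*(t + 3)*(t^2 + t - 12) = (t + 2)*(t + 3)*(t + 4)*(t - 3)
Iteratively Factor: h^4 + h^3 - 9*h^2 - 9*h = (h - 3)*(h^3 + 4*h^2 + 3*h) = (h - 3)*(h + 1)*(h^2 + 3*h) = h*(h - 3)*(h + 1)*(h + 3)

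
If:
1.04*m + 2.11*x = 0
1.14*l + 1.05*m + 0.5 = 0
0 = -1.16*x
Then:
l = -0.44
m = 0.00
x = 0.00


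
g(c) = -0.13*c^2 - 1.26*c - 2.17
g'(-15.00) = 2.64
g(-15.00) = -12.52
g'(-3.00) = -0.48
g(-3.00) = 0.44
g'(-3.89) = -0.25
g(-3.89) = 0.76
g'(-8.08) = 0.84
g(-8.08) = -0.48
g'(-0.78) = -1.06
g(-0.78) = -1.27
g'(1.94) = -1.76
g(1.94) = -5.10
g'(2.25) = -1.84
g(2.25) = -5.66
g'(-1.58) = -0.85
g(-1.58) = -0.50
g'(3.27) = -2.11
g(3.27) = -7.68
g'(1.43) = -1.63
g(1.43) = -4.24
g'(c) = -0.26*c - 1.26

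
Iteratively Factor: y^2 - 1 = (y - 1)*(y + 1)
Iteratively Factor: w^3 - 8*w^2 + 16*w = (w - 4)*(w^2 - 4*w) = (w - 4)^2*(w)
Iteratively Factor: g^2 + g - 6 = (g + 3)*(g - 2)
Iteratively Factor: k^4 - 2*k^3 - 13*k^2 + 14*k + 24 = (k + 1)*(k^3 - 3*k^2 - 10*k + 24) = (k + 1)*(k + 3)*(k^2 - 6*k + 8) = (k - 4)*(k + 1)*(k + 3)*(k - 2)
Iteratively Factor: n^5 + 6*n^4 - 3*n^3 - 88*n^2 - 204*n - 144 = (n + 3)*(n^4 + 3*n^3 - 12*n^2 - 52*n - 48) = (n + 3)^2*(n^3 - 12*n - 16) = (n + 2)*(n + 3)^2*(n^2 - 2*n - 8) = (n - 4)*(n + 2)*(n + 3)^2*(n + 2)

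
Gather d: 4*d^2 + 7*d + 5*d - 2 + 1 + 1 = 4*d^2 + 12*d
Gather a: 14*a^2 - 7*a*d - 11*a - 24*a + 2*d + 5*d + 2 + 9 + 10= 14*a^2 + a*(-7*d - 35) + 7*d + 21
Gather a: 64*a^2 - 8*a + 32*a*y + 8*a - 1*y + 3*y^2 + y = 64*a^2 + 32*a*y + 3*y^2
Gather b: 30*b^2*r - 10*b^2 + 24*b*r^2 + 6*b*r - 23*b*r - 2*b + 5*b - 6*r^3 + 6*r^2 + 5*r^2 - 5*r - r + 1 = b^2*(30*r - 10) + b*(24*r^2 - 17*r + 3) - 6*r^3 + 11*r^2 - 6*r + 1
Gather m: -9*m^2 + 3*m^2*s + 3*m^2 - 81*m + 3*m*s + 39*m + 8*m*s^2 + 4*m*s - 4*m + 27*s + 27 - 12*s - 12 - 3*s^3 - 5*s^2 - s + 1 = m^2*(3*s - 6) + m*(8*s^2 + 7*s - 46) - 3*s^3 - 5*s^2 + 14*s + 16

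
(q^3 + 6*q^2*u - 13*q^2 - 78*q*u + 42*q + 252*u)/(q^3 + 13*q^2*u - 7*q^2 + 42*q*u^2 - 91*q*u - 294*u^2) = (q - 6)/(q + 7*u)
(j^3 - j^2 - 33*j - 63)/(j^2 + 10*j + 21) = (j^2 - 4*j - 21)/(j + 7)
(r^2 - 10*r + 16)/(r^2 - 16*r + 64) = (r - 2)/(r - 8)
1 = 1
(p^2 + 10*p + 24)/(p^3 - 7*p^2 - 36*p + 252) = (p + 4)/(p^2 - 13*p + 42)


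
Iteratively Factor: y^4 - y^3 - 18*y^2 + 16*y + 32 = (y + 1)*(y^3 - 2*y^2 - 16*y + 32) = (y - 2)*(y + 1)*(y^2 - 16) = (y - 4)*(y - 2)*(y + 1)*(y + 4)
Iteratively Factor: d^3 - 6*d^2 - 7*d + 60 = (d + 3)*(d^2 - 9*d + 20) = (d - 4)*(d + 3)*(d - 5)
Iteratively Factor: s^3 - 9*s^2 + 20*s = (s - 4)*(s^2 - 5*s) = s*(s - 4)*(s - 5)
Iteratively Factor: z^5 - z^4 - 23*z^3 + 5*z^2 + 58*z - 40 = (z - 1)*(z^4 - 23*z^2 - 18*z + 40) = (z - 1)*(z + 4)*(z^3 - 4*z^2 - 7*z + 10) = (z - 1)^2*(z + 4)*(z^2 - 3*z - 10) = (z - 5)*(z - 1)^2*(z + 4)*(z + 2)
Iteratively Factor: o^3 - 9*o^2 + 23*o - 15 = (o - 3)*(o^2 - 6*o + 5) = (o - 3)*(o - 1)*(o - 5)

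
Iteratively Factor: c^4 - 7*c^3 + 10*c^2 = (c)*(c^3 - 7*c^2 + 10*c) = c*(c - 2)*(c^2 - 5*c) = c*(c - 5)*(c - 2)*(c)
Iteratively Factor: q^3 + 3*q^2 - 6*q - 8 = (q + 1)*(q^2 + 2*q - 8) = (q - 2)*(q + 1)*(q + 4)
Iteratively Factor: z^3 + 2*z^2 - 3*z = (z - 1)*(z^2 + 3*z) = z*(z - 1)*(z + 3)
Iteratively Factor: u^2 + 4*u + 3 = (u + 3)*(u + 1)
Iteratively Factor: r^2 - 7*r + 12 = (r - 3)*(r - 4)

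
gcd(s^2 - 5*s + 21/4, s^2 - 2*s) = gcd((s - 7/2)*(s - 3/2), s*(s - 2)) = 1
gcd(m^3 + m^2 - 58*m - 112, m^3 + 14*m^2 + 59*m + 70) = m^2 + 9*m + 14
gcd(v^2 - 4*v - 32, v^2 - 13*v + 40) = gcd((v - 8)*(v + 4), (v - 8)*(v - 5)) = v - 8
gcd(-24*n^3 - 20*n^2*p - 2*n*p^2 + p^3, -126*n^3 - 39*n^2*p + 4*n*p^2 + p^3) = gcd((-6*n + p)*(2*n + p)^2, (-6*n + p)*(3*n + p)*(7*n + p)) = -6*n + p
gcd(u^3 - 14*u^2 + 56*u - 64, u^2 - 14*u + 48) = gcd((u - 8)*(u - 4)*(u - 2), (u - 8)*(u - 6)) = u - 8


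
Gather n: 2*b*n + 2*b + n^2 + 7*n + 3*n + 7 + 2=2*b + n^2 + n*(2*b + 10) + 9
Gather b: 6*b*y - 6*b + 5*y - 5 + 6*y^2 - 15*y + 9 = b*(6*y - 6) + 6*y^2 - 10*y + 4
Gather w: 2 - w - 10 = -w - 8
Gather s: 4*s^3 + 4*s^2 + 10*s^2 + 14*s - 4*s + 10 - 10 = 4*s^3 + 14*s^2 + 10*s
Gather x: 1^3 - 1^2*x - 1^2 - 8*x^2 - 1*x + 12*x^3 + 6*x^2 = 12*x^3 - 2*x^2 - 2*x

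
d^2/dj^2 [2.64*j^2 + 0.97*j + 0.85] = 5.28000000000000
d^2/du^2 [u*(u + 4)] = 2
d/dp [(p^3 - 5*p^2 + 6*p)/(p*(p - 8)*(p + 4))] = (p^2 - 76*p + 184)/(p^4 - 8*p^3 - 48*p^2 + 256*p + 1024)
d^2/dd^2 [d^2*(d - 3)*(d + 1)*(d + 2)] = 20*d^3 - 42*d - 12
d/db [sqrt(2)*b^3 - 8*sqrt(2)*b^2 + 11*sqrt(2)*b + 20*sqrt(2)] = sqrt(2)*(3*b^2 - 16*b + 11)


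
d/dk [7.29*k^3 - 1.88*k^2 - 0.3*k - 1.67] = 21.87*k^2 - 3.76*k - 0.3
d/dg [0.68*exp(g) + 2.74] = 0.68*exp(g)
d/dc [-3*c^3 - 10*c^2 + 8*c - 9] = -9*c^2 - 20*c + 8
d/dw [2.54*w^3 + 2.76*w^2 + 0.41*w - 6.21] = 7.62*w^2 + 5.52*w + 0.41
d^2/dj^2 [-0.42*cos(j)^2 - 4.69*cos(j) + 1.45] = 4.69*cos(j) + 0.84*cos(2*j)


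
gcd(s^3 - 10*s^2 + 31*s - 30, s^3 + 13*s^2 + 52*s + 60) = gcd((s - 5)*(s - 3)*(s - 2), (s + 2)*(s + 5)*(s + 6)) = 1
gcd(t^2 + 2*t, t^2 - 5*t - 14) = t + 2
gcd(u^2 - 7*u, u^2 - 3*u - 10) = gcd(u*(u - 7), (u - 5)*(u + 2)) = 1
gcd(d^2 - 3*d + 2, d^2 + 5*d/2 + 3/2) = 1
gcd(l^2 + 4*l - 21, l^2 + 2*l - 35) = l + 7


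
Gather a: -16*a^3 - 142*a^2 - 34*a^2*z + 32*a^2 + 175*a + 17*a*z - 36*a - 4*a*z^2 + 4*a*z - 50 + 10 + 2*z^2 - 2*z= -16*a^3 + a^2*(-34*z - 110) + a*(-4*z^2 + 21*z + 139) + 2*z^2 - 2*z - 40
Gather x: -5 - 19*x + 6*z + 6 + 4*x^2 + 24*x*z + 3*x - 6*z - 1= 4*x^2 + x*(24*z - 16)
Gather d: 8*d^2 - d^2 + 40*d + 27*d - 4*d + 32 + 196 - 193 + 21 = 7*d^2 + 63*d + 56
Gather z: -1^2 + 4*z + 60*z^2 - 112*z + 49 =60*z^2 - 108*z + 48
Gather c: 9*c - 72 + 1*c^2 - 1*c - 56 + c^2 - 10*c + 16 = 2*c^2 - 2*c - 112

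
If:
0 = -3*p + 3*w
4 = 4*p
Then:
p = 1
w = 1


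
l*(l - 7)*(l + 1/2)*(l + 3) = l^4 - 7*l^3/2 - 23*l^2 - 21*l/2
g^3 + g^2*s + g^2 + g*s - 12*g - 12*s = (g - 3)*(g + 4)*(g + s)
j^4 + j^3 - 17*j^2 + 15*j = j*(j - 3)*(j - 1)*(j + 5)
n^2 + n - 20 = (n - 4)*(n + 5)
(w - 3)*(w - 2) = w^2 - 5*w + 6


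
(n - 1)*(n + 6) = n^2 + 5*n - 6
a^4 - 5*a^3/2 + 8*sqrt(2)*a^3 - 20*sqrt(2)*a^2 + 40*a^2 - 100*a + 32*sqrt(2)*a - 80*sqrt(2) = (a - 5/2)*(a + 2*sqrt(2))^2*(a + 4*sqrt(2))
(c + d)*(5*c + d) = 5*c^2 + 6*c*d + d^2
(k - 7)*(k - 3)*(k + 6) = k^3 - 4*k^2 - 39*k + 126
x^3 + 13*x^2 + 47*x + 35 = (x + 1)*(x + 5)*(x + 7)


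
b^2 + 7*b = b*(b + 7)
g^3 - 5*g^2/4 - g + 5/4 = (g - 5/4)*(g - 1)*(g + 1)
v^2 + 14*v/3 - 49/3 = (v - 7/3)*(v + 7)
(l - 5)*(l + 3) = l^2 - 2*l - 15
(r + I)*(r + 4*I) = r^2 + 5*I*r - 4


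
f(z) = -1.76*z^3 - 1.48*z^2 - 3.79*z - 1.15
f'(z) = -5.28*z^2 - 2.96*z - 3.79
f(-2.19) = 18.54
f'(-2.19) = -22.63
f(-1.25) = 4.71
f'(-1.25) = -8.34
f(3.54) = -111.19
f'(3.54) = -80.44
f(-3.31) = 59.01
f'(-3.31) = -51.84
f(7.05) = -718.14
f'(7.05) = -287.09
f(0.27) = -2.32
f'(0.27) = -4.97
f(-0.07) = -0.89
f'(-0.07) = -3.61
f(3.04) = -75.80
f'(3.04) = -61.58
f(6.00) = -457.33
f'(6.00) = -211.63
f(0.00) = -1.15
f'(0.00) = -3.79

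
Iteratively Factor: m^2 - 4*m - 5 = (m - 5)*(m + 1)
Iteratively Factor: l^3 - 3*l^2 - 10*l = (l + 2)*(l^2 - 5*l) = (l - 5)*(l + 2)*(l)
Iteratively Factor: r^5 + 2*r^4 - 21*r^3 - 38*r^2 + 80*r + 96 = (r - 4)*(r^4 + 6*r^3 + 3*r^2 - 26*r - 24) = (r - 4)*(r + 1)*(r^3 + 5*r^2 - 2*r - 24) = (r - 4)*(r + 1)*(r + 4)*(r^2 + r - 6) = (r - 4)*(r - 2)*(r + 1)*(r + 4)*(r + 3)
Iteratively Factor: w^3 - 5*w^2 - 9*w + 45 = (w - 5)*(w^2 - 9) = (w - 5)*(w - 3)*(w + 3)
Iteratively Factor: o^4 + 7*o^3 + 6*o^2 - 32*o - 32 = (o + 4)*(o^3 + 3*o^2 - 6*o - 8) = (o - 2)*(o + 4)*(o^2 + 5*o + 4) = (o - 2)*(o + 1)*(o + 4)*(o + 4)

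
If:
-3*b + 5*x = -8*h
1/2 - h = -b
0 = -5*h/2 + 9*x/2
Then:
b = -97/140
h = -27/140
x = -3/28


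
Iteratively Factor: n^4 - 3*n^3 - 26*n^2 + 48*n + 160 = (n + 4)*(n^3 - 7*n^2 + 2*n + 40) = (n - 4)*(n + 4)*(n^2 - 3*n - 10) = (n - 4)*(n + 2)*(n + 4)*(n - 5)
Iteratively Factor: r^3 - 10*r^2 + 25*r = (r)*(r^2 - 10*r + 25) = r*(r - 5)*(r - 5)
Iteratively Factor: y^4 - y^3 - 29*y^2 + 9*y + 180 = (y - 3)*(y^3 + 2*y^2 - 23*y - 60) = (y - 5)*(y - 3)*(y^2 + 7*y + 12) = (y - 5)*(y - 3)*(y + 3)*(y + 4)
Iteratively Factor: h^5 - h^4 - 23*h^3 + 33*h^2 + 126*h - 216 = (h - 3)*(h^4 + 2*h^3 - 17*h^2 - 18*h + 72) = (h - 3)*(h - 2)*(h^3 + 4*h^2 - 9*h - 36) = (h - 3)*(h - 2)*(h + 3)*(h^2 + h - 12) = (h - 3)*(h - 2)*(h + 3)*(h + 4)*(h - 3)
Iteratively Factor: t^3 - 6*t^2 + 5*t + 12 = (t - 3)*(t^2 - 3*t - 4) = (t - 3)*(t + 1)*(t - 4)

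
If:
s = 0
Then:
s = 0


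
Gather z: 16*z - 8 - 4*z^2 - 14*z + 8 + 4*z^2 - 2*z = 0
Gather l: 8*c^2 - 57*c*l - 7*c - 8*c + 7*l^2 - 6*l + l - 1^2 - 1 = 8*c^2 - 15*c + 7*l^2 + l*(-57*c - 5) - 2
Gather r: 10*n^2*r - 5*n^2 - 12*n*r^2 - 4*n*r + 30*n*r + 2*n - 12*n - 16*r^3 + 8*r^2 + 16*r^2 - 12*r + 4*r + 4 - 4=-5*n^2 - 10*n - 16*r^3 + r^2*(24 - 12*n) + r*(10*n^2 + 26*n - 8)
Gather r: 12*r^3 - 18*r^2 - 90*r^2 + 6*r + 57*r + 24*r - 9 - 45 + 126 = 12*r^3 - 108*r^2 + 87*r + 72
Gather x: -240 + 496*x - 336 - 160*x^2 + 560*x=-160*x^2 + 1056*x - 576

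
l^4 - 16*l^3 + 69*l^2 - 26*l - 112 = (l - 8)*(l - 7)*(l - 2)*(l + 1)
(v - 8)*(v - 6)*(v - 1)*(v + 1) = v^4 - 14*v^3 + 47*v^2 + 14*v - 48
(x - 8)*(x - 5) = x^2 - 13*x + 40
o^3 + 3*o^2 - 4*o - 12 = (o - 2)*(o + 2)*(o + 3)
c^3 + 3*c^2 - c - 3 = (c - 1)*(c + 1)*(c + 3)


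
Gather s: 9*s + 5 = 9*s + 5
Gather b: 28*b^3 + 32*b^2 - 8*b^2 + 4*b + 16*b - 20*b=28*b^3 + 24*b^2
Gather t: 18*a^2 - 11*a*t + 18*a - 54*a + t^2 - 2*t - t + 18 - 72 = 18*a^2 - 36*a + t^2 + t*(-11*a - 3) - 54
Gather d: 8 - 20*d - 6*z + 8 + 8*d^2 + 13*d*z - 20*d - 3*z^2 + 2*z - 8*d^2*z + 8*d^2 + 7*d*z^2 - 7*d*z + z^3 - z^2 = d^2*(16 - 8*z) + d*(7*z^2 + 6*z - 40) + z^3 - 4*z^2 - 4*z + 16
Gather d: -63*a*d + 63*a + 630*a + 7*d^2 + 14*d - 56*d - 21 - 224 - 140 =693*a + 7*d^2 + d*(-63*a - 42) - 385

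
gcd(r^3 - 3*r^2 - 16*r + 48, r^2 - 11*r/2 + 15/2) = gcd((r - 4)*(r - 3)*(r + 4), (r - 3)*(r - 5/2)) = r - 3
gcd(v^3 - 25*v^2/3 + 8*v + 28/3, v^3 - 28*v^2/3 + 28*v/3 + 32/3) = v^2 - 4*v/3 - 4/3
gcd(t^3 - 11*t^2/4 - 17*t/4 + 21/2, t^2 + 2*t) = t + 2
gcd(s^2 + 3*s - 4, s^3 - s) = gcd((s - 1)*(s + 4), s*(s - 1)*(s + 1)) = s - 1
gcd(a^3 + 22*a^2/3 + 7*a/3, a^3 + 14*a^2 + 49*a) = a^2 + 7*a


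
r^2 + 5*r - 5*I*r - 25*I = (r + 5)*(r - 5*I)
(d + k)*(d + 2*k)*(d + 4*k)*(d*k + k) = d^4*k + 7*d^3*k^2 + d^3*k + 14*d^2*k^3 + 7*d^2*k^2 + 8*d*k^4 + 14*d*k^3 + 8*k^4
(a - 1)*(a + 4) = a^2 + 3*a - 4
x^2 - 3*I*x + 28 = (x - 7*I)*(x + 4*I)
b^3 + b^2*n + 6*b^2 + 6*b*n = b*(b + 6)*(b + n)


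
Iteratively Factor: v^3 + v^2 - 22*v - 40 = (v - 5)*(v^2 + 6*v + 8) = (v - 5)*(v + 4)*(v + 2)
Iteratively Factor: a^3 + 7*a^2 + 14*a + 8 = (a + 1)*(a^2 + 6*a + 8) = (a + 1)*(a + 4)*(a + 2)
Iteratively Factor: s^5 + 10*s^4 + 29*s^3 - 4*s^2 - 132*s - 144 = (s + 3)*(s^4 + 7*s^3 + 8*s^2 - 28*s - 48) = (s + 3)*(s + 4)*(s^3 + 3*s^2 - 4*s - 12) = (s - 2)*(s + 3)*(s + 4)*(s^2 + 5*s + 6) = (s - 2)*(s + 2)*(s + 3)*(s + 4)*(s + 3)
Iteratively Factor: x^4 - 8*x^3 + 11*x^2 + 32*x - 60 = (x - 3)*(x^3 - 5*x^2 - 4*x + 20) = (x - 3)*(x + 2)*(x^2 - 7*x + 10) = (x - 3)*(x - 2)*(x + 2)*(x - 5)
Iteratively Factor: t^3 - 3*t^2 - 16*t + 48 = (t + 4)*(t^2 - 7*t + 12) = (t - 3)*(t + 4)*(t - 4)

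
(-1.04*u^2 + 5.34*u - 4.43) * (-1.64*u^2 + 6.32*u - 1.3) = 1.7056*u^4 - 15.3304*u^3 + 42.366*u^2 - 34.9396*u + 5.759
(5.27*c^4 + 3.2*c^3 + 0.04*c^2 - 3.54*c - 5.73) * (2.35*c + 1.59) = 12.3845*c^5 + 15.8993*c^4 + 5.182*c^3 - 8.2554*c^2 - 19.0941*c - 9.1107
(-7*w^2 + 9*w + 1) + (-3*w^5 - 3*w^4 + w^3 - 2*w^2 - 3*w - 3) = -3*w^5 - 3*w^4 + w^3 - 9*w^2 + 6*w - 2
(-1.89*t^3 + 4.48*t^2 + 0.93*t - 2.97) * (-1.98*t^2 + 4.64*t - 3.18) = 3.7422*t^5 - 17.64*t^4 + 24.956*t^3 - 4.0506*t^2 - 16.7382*t + 9.4446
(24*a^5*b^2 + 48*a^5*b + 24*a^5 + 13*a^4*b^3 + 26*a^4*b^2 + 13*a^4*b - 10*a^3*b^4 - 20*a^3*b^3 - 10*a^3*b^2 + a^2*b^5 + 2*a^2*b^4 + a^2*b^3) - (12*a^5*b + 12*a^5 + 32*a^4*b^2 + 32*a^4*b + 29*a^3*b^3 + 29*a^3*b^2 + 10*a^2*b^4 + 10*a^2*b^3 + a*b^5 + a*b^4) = 24*a^5*b^2 + 36*a^5*b + 12*a^5 + 13*a^4*b^3 - 6*a^4*b^2 - 19*a^4*b - 10*a^3*b^4 - 49*a^3*b^3 - 39*a^3*b^2 + a^2*b^5 - 8*a^2*b^4 - 9*a^2*b^3 - a*b^5 - a*b^4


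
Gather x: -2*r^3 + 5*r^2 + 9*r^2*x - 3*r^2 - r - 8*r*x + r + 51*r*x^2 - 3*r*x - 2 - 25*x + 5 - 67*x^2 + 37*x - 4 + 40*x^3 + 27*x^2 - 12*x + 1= -2*r^3 + 2*r^2 + 40*x^3 + x^2*(51*r - 40) + x*(9*r^2 - 11*r)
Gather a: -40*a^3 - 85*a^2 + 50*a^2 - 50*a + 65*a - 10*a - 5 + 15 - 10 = -40*a^3 - 35*a^2 + 5*a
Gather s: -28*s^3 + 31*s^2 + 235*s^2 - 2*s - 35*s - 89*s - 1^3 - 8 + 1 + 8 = -28*s^3 + 266*s^2 - 126*s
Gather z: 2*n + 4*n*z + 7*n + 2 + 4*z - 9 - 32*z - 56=9*n + z*(4*n - 28) - 63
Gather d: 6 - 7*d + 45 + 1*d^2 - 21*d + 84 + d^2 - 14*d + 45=2*d^2 - 42*d + 180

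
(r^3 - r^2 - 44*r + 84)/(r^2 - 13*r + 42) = (r^2 + 5*r - 14)/(r - 7)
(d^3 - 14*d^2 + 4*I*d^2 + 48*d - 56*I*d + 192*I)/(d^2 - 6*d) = d - 8 + 4*I - 32*I/d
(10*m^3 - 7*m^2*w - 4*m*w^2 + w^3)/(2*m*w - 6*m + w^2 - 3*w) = (5*m^2 - 6*m*w + w^2)/(w - 3)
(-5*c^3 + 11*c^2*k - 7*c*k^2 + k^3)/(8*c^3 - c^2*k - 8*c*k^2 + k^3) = (-5*c^2 + 6*c*k - k^2)/(8*c^2 + 7*c*k - k^2)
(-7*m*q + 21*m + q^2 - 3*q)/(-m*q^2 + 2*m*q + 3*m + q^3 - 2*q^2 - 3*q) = (-7*m + q)/(-m*q - m + q^2 + q)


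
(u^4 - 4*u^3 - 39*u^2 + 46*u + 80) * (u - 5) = u^5 - 9*u^4 - 19*u^3 + 241*u^2 - 150*u - 400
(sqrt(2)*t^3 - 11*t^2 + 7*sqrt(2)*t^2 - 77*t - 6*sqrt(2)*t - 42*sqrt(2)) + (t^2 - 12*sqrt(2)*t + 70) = sqrt(2)*t^3 - 10*t^2 + 7*sqrt(2)*t^2 - 77*t - 18*sqrt(2)*t - 42*sqrt(2) + 70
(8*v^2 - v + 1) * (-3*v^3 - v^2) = -24*v^5 - 5*v^4 - 2*v^3 - v^2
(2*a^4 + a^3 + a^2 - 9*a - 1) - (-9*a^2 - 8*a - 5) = 2*a^4 + a^3 + 10*a^2 - a + 4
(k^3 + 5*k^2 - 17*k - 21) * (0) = 0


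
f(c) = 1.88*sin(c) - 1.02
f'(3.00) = -1.86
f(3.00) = -0.75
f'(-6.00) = 1.81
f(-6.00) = -0.49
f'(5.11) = 0.73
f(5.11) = -2.75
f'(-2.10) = -0.95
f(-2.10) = -2.64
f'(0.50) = 1.65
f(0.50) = -0.12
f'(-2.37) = -1.35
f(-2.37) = -2.33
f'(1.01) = 1.00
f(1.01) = 0.57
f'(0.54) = 1.61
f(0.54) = -0.05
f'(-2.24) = -1.17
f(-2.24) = -2.49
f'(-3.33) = -1.85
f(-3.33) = -0.67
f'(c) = 1.88*cos(c)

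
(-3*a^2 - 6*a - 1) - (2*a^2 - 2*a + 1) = -5*a^2 - 4*a - 2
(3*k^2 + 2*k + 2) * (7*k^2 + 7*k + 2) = 21*k^4 + 35*k^3 + 34*k^2 + 18*k + 4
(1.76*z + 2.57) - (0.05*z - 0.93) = 1.71*z + 3.5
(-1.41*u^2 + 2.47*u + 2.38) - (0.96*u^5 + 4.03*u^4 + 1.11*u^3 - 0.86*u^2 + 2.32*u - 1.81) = -0.96*u^5 - 4.03*u^4 - 1.11*u^3 - 0.55*u^2 + 0.15*u + 4.19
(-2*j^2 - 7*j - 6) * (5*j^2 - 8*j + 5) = -10*j^4 - 19*j^3 + 16*j^2 + 13*j - 30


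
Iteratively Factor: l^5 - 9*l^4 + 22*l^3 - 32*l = (l)*(l^4 - 9*l^3 + 22*l^2 - 32) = l*(l - 2)*(l^3 - 7*l^2 + 8*l + 16) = l*(l - 2)*(l + 1)*(l^2 - 8*l + 16) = l*(l - 4)*(l - 2)*(l + 1)*(l - 4)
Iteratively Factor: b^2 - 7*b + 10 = (b - 2)*(b - 5)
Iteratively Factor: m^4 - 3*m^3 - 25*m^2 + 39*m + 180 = (m + 3)*(m^3 - 6*m^2 - 7*m + 60) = (m - 5)*(m + 3)*(m^2 - m - 12) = (m - 5)*(m + 3)^2*(m - 4)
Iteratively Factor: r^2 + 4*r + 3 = (r + 3)*(r + 1)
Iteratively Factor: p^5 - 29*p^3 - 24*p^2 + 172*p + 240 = (p + 2)*(p^4 - 2*p^3 - 25*p^2 + 26*p + 120) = (p + 2)^2*(p^3 - 4*p^2 - 17*p + 60) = (p + 2)^2*(p + 4)*(p^2 - 8*p + 15) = (p - 3)*(p + 2)^2*(p + 4)*(p - 5)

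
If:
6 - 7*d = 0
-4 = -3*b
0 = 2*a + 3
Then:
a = -3/2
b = 4/3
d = 6/7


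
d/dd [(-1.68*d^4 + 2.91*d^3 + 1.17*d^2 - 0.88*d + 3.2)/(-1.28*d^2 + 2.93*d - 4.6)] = (4.3008*d^5 - 18.492*d^4 + 47.9646*d^3 - 37.8563*d^2 - 2.572*d - 5.328)/(1.6384*d^4 - 7.5008*d^3 + 20.3609*d^2 - 26.956*d + 21.16)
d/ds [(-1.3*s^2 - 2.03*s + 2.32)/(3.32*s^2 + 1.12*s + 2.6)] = (5.2836*s^2 - 22.1648*s - 7.8764)/(11.0224*s^4 + 7.4368*s^3 + 18.5184*s^2 + 5.824*s + 6.76)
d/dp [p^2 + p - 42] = 2*p + 1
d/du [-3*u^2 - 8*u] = -6*u - 8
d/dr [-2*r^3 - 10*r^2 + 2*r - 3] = -6*r^2 - 20*r + 2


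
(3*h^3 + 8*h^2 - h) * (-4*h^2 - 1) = -12*h^5 - 32*h^4 + h^3 - 8*h^2 + h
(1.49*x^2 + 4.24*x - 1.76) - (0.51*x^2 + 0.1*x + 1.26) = 0.98*x^2 + 4.14*x - 3.02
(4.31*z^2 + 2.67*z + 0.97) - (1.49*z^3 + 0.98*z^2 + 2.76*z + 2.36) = -1.49*z^3 + 3.33*z^2 - 0.0899999999999999*z - 1.39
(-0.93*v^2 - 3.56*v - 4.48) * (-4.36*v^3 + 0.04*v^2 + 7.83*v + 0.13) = 4.0548*v^5 + 15.4844*v^4 + 12.1085*v^3 - 28.1749*v^2 - 35.5412*v - 0.5824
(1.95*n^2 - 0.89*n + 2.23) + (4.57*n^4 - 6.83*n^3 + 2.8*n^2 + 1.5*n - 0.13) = 4.57*n^4 - 6.83*n^3 + 4.75*n^2 + 0.61*n + 2.1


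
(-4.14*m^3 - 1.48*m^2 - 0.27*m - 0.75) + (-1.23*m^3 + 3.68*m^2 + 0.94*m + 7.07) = -5.37*m^3 + 2.2*m^2 + 0.67*m + 6.32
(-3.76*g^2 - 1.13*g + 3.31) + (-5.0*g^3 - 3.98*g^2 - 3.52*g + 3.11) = -5.0*g^3 - 7.74*g^2 - 4.65*g + 6.42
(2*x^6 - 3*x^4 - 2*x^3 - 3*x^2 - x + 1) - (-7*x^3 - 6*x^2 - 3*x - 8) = 2*x^6 - 3*x^4 + 5*x^3 + 3*x^2 + 2*x + 9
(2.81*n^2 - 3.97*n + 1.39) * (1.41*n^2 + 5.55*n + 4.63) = 3.9621*n^4 + 9.9978*n^3 - 7.0633*n^2 - 10.6666*n + 6.4357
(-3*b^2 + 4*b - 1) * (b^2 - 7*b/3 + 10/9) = -3*b^4 + 11*b^3 - 41*b^2/3 + 61*b/9 - 10/9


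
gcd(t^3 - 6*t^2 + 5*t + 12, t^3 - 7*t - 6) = t^2 - 2*t - 3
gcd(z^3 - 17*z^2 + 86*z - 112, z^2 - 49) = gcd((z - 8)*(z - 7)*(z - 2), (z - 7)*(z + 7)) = z - 7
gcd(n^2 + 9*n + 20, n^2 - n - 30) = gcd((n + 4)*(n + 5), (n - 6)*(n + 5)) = n + 5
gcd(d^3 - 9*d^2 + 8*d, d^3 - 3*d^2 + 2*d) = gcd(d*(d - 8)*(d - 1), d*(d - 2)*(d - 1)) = d^2 - d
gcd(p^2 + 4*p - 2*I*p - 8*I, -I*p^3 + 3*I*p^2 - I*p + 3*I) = 1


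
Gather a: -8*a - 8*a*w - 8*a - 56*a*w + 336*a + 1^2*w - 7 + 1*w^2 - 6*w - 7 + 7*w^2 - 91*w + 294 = a*(320 - 64*w) + 8*w^2 - 96*w + 280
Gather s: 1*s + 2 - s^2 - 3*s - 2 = -s^2 - 2*s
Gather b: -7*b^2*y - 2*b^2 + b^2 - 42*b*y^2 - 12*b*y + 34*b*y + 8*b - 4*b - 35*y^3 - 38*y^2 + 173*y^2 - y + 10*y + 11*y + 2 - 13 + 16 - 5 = b^2*(-7*y - 1) + b*(-42*y^2 + 22*y + 4) - 35*y^3 + 135*y^2 + 20*y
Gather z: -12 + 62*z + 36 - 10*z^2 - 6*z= -10*z^2 + 56*z + 24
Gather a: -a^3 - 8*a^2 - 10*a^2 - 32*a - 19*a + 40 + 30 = -a^3 - 18*a^2 - 51*a + 70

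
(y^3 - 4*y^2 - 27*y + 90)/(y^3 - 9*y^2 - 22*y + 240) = (y - 3)/(y - 8)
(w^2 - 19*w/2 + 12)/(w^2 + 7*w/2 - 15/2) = (w - 8)/(w + 5)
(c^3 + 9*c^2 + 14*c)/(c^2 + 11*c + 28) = c*(c + 2)/(c + 4)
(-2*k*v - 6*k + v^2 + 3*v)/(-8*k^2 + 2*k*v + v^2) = (v + 3)/(4*k + v)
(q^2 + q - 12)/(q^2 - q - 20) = (q - 3)/(q - 5)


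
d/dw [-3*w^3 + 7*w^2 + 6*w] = -9*w^2 + 14*w + 6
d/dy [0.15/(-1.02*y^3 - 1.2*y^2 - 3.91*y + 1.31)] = (0.459*y^2 + 0.36*y + 0.5865)/(1.02*y^3 + 1.2*y^2 + 3.91*y - 1.31)^2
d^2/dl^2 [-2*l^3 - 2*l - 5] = -12*l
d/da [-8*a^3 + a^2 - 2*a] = -24*a^2 + 2*a - 2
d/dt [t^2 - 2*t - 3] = 2*t - 2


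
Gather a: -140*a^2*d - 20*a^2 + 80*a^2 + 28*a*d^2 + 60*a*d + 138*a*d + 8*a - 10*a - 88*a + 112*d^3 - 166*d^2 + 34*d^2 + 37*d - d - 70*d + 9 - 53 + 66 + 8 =a^2*(60 - 140*d) + a*(28*d^2 + 198*d - 90) + 112*d^3 - 132*d^2 - 34*d + 30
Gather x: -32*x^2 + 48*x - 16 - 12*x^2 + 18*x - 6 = -44*x^2 + 66*x - 22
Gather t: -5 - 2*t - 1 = -2*t - 6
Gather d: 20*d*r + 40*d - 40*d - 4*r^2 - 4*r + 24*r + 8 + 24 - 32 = 20*d*r - 4*r^2 + 20*r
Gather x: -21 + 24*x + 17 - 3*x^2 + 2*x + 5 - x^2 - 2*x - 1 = -4*x^2 + 24*x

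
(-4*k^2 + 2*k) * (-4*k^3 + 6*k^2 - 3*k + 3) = 16*k^5 - 32*k^4 + 24*k^3 - 18*k^2 + 6*k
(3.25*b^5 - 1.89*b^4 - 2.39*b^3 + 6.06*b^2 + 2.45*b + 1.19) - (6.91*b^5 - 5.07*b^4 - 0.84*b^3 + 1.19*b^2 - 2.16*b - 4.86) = -3.66*b^5 + 3.18*b^4 - 1.55*b^3 + 4.87*b^2 + 4.61*b + 6.05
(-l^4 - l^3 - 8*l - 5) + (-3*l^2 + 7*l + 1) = -l^4 - l^3 - 3*l^2 - l - 4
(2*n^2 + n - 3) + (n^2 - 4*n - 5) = 3*n^2 - 3*n - 8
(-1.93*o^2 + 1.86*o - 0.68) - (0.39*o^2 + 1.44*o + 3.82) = -2.32*o^2 + 0.42*o - 4.5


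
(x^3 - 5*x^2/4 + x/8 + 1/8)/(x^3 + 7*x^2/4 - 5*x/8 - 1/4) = (x - 1)/(x + 2)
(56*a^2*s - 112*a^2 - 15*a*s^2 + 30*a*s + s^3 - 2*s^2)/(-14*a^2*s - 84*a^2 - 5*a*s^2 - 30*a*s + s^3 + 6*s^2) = (-8*a*s + 16*a + s^2 - 2*s)/(2*a*s + 12*a + s^2 + 6*s)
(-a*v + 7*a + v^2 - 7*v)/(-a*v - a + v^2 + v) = (v - 7)/(v + 1)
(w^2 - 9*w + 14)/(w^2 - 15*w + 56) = (w - 2)/(w - 8)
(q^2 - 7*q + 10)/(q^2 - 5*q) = (q - 2)/q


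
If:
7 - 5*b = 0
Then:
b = 7/5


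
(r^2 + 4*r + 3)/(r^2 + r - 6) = (r + 1)/(r - 2)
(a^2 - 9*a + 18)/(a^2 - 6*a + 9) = (a - 6)/(a - 3)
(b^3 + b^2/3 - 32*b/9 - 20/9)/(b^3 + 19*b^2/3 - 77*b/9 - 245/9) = (3*b^2 - 4*b - 4)/(3*b^2 + 14*b - 49)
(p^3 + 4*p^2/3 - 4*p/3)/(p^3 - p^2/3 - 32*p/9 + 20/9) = 3*p/(3*p - 5)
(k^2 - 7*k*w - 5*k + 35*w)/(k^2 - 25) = (k - 7*w)/(k + 5)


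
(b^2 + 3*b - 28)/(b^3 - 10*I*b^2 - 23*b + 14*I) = (b^2 + 3*b - 28)/(b^3 - 10*I*b^2 - 23*b + 14*I)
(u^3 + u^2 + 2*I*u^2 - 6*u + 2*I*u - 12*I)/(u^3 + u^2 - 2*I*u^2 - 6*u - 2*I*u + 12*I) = (u + 2*I)/(u - 2*I)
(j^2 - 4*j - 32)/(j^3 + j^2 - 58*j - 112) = (j + 4)/(j^2 + 9*j + 14)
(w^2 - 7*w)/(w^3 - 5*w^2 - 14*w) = 1/(w + 2)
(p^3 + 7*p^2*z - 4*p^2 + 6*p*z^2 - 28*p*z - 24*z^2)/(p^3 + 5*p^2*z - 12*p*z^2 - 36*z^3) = (-p^2 - p*z + 4*p + 4*z)/(-p^2 + p*z + 6*z^2)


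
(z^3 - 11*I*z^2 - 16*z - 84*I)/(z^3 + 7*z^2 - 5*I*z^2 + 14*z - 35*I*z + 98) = (z - 6*I)/(z + 7)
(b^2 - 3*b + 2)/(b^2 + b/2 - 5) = 2*(b - 1)/(2*b + 5)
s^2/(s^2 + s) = s/(s + 1)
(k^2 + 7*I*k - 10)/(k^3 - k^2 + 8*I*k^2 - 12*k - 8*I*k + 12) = (k + 5*I)/(k^2 + k*(-1 + 6*I) - 6*I)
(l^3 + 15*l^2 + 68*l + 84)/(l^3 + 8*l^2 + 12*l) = (l + 7)/l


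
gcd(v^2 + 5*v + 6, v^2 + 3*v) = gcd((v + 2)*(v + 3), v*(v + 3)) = v + 3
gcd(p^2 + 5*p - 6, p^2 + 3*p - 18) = p + 6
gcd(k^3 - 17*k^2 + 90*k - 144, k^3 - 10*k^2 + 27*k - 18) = k^2 - 9*k + 18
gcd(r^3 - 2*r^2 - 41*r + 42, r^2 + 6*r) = r + 6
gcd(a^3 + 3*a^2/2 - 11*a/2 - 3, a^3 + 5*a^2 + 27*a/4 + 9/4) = a^2 + 7*a/2 + 3/2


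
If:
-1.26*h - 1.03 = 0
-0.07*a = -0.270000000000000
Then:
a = 3.86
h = -0.82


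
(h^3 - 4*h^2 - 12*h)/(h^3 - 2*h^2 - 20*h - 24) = h/(h + 2)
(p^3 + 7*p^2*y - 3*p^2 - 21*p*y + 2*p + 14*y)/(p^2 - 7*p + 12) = (p^3 + 7*p^2*y - 3*p^2 - 21*p*y + 2*p + 14*y)/(p^2 - 7*p + 12)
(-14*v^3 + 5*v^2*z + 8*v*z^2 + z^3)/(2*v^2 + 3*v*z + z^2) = (-7*v^2 + 6*v*z + z^2)/(v + z)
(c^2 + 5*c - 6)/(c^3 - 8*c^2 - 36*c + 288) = (c - 1)/(c^2 - 14*c + 48)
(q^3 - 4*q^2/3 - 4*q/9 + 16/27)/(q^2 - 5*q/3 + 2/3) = (9*q^2 - 6*q - 8)/(9*(q - 1))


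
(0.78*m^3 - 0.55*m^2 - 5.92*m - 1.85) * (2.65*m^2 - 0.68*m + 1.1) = 2.067*m^5 - 1.9879*m^4 - 14.456*m^3 - 1.4819*m^2 - 5.254*m - 2.035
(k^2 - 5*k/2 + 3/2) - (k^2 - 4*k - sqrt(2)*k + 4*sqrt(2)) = sqrt(2)*k + 3*k/2 - 4*sqrt(2) + 3/2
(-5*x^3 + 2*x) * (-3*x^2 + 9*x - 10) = 15*x^5 - 45*x^4 + 44*x^3 + 18*x^2 - 20*x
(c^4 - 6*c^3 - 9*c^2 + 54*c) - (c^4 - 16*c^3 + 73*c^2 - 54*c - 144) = 10*c^3 - 82*c^2 + 108*c + 144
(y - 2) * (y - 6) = y^2 - 8*y + 12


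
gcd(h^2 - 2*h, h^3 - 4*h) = h^2 - 2*h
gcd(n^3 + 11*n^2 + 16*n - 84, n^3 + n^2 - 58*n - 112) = n + 7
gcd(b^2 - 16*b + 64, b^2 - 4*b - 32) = b - 8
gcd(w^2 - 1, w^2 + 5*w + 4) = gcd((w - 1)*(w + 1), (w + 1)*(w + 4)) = w + 1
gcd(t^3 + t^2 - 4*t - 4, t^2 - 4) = t^2 - 4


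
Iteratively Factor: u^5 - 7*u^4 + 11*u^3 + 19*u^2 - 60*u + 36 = (u + 2)*(u^4 - 9*u^3 + 29*u^2 - 39*u + 18) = (u - 2)*(u + 2)*(u^3 - 7*u^2 + 15*u - 9) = (u - 3)*(u - 2)*(u + 2)*(u^2 - 4*u + 3) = (u - 3)*(u - 2)*(u - 1)*(u + 2)*(u - 3)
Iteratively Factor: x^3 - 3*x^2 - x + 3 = (x + 1)*(x^2 - 4*x + 3) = (x - 1)*(x + 1)*(x - 3)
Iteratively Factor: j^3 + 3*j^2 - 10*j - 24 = (j + 4)*(j^2 - j - 6) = (j + 2)*(j + 4)*(j - 3)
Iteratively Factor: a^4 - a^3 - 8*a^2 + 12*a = (a + 3)*(a^3 - 4*a^2 + 4*a) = (a - 2)*(a + 3)*(a^2 - 2*a) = (a - 2)^2*(a + 3)*(a)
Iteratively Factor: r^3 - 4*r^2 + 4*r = (r - 2)*(r^2 - 2*r) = r*(r - 2)*(r - 2)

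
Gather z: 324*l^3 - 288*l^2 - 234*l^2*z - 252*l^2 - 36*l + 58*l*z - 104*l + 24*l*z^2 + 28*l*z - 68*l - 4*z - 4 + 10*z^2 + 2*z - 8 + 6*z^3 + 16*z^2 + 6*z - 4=324*l^3 - 540*l^2 - 208*l + 6*z^3 + z^2*(24*l + 26) + z*(-234*l^2 + 86*l + 4) - 16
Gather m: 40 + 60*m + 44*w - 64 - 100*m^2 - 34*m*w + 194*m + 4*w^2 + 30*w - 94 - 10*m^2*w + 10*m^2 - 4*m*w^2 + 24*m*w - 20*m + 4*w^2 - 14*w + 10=m^2*(-10*w - 90) + m*(-4*w^2 - 10*w + 234) + 8*w^2 + 60*w - 108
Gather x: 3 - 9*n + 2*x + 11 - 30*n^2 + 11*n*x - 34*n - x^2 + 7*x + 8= -30*n^2 - 43*n - x^2 + x*(11*n + 9) + 22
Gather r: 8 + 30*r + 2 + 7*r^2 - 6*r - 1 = 7*r^2 + 24*r + 9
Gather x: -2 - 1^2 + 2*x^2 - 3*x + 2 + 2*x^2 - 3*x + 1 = 4*x^2 - 6*x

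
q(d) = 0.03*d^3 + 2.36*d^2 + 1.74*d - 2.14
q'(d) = 0.09*d^2 + 4.72*d + 1.74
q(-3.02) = 13.30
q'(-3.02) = -11.69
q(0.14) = -1.85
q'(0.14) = 2.40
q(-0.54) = -2.40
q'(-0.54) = -0.78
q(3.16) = 27.87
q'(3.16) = 17.55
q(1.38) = 4.83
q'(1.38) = 8.42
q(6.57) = 119.67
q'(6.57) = 36.64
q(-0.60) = -2.34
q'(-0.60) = -1.06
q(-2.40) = 6.86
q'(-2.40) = -9.07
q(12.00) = 410.42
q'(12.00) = 71.34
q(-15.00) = 401.51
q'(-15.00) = -48.81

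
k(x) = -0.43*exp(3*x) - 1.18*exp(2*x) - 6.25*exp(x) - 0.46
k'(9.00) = -686497238547.76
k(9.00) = -228858272867.09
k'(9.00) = -686497238547.76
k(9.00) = -228858272867.09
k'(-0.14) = -8.06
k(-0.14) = -7.07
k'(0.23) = -14.18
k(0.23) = -11.05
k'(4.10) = -292377.59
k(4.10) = -99143.18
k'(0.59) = -26.53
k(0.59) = -18.10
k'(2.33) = -1714.12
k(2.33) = -656.21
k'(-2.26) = -0.68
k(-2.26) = -1.13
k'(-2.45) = -0.56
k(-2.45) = -1.01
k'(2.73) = -5300.75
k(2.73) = -1923.74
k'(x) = -1.29*exp(3*x) - 2.36*exp(2*x) - 6.25*exp(x)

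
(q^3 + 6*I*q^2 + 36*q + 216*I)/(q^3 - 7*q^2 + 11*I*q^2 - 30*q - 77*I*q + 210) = (q^2 + 36)/(q^2 + q*(-7 + 5*I) - 35*I)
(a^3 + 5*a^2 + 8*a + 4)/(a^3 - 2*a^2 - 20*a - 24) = (a + 1)/(a - 6)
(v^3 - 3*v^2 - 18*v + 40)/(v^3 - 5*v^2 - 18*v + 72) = (v^2 - 7*v + 10)/(v^2 - 9*v + 18)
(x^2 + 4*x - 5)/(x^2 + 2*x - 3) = (x + 5)/(x + 3)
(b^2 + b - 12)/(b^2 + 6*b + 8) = (b - 3)/(b + 2)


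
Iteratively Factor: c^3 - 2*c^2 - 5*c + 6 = (c + 2)*(c^2 - 4*c + 3) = (c - 1)*(c + 2)*(c - 3)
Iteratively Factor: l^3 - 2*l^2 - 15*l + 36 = (l + 4)*(l^2 - 6*l + 9) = (l - 3)*(l + 4)*(l - 3)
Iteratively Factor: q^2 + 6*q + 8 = (q + 4)*(q + 2)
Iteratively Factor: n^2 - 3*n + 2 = (n - 2)*(n - 1)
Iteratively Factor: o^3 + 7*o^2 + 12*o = (o + 4)*(o^2 + 3*o) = o*(o + 4)*(o + 3)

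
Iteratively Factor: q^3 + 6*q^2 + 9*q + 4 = (q + 1)*(q^2 + 5*q + 4) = (q + 1)^2*(q + 4)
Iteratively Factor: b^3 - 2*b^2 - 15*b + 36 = (b - 3)*(b^2 + b - 12) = (b - 3)*(b + 4)*(b - 3)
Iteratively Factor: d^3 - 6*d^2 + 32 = (d - 4)*(d^2 - 2*d - 8) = (d - 4)^2*(d + 2)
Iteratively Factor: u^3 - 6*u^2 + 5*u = (u - 5)*(u^2 - u) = u*(u - 5)*(u - 1)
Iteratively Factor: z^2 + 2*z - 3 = (z + 3)*(z - 1)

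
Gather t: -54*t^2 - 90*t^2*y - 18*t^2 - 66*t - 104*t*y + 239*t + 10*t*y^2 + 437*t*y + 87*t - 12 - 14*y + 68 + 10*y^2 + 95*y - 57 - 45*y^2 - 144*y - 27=t^2*(-90*y - 72) + t*(10*y^2 + 333*y + 260) - 35*y^2 - 63*y - 28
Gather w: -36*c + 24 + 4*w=-36*c + 4*w + 24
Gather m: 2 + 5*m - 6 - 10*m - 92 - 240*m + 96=-245*m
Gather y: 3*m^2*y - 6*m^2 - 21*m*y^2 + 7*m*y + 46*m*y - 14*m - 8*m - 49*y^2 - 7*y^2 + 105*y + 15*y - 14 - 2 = -6*m^2 - 22*m + y^2*(-21*m - 56) + y*(3*m^2 + 53*m + 120) - 16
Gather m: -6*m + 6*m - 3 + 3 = 0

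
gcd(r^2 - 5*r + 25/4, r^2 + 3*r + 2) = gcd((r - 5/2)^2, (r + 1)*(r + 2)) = 1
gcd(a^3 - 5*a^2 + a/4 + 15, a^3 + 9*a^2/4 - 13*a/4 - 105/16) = a + 3/2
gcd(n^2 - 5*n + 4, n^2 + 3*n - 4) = n - 1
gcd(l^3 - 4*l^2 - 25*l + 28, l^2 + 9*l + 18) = 1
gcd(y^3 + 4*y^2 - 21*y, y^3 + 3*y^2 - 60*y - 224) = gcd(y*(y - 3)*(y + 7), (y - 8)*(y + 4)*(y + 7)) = y + 7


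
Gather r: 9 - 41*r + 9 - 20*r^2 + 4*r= -20*r^2 - 37*r + 18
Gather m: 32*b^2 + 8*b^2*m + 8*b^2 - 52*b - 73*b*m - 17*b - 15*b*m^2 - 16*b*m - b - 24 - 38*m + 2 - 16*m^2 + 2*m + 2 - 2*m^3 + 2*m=40*b^2 - 70*b - 2*m^3 + m^2*(-15*b - 16) + m*(8*b^2 - 89*b - 34) - 20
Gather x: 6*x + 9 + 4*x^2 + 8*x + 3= 4*x^2 + 14*x + 12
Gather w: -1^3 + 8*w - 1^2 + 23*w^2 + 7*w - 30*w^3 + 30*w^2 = -30*w^3 + 53*w^2 + 15*w - 2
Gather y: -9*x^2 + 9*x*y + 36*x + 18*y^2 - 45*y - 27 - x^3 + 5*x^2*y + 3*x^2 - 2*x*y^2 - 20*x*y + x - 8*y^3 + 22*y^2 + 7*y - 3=-x^3 - 6*x^2 + 37*x - 8*y^3 + y^2*(40 - 2*x) + y*(5*x^2 - 11*x - 38) - 30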